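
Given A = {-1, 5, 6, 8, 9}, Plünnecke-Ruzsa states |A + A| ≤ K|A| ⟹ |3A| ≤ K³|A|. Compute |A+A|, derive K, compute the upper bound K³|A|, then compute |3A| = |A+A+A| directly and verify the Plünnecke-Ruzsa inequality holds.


|A| = 5.
Step 1: Compute A + A by enumerating all 25 pairs.
A + A = {-2, 4, 5, 7, 8, 10, 11, 12, 13, 14, 15, 16, 17, 18}, so |A + A| = 14.
Step 2: Doubling constant K = |A + A|/|A| = 14/5 = 14/5 ≈ 2.8000.
Step 3: Plünnecke-Ruzsa gives |3A| ≤ K³·|A| = (2.8000)³ · 5 ≈ 109.7600.
Step 4: Compute 3A = A + A + A directly by enumerating all triples (a,b,c) ∈ A³; |3A| = 24.
Step 5: Check 24 ≤ 109.7600? Yes ✓.

K = 14/5, Plünnecke-Ruzsa bound K³|A| ≈ 109.7600, |3A| = 24, inequality holds.


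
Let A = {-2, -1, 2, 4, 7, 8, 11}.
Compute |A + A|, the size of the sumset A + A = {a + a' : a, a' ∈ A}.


A + A = {a + a' : a, a' ∈ A}; |A| = 7.
General bounds: 2|A| - 1 ≤ |A + A| ≤ |A|(|A|+1)/2, i.e. 13 ≤ |A + A| ≤ 28.
Lower bound 2|A|-1 is attained iff A is an arithmetic progression.
Enumerate sums a + a' for a ≤ a' (symmetric, so this suffices):
a = -2: -2+-2=-4, -2+-1=-3, -2+2=0, -2+4=2, -2+7=5, -2+8=6, -2+11=9
a = -1: -1+-1=-2, -1+2=1, -1+4=3, -1+7=6, -1+8=7, -1+11=10
a = 2: 2+2=4, 2+4=6, 2+7=9, 2+8=10, 2+11=13
a = 4: 4+4=8, 4+7=11, 4+8=12, 4+11=15
a = 7: 7+7=14, 7+8=15, 7+11=18
a = 8: 8+8=16, 8+11=19
a = 11: 11+11=22
Distinct sums: {-4, -3, -2, 0, 1, 2, 3, 4, 5, 6, 7, 8, 9, 10, 11, 12, 13, 14, 15, 16, 18, 19, 22}
|A + A| = 23

|A + A| = 23


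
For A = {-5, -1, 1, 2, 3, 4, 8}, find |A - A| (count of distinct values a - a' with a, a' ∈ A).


A - A = {a - a' : a, a' ∈ A}; |A| = 7.
Bounds: 2|A|-1 ≤ |A - A| ≤ |A|² - |A| + 1, i.e. 13 ≤ |A - A| ≤ 43.
Note: 0 ∈ A - A always (from a - a). The set is symmetric: if d ∈ A - A then -d ∈ A - A.
Enumerate nonzero differences d = a - a' with a > a' (then include -d):
Positive differences: {1, 2, 3, 4, 5, 6, 7, 8, 9, 13}
Full difference set: {0} ∪ (positive diffs) ∪ (negative diffs).
|A - A| = 1 + 2·10 = 21 (matches direct enumeration: 21).

|A - A| = 21


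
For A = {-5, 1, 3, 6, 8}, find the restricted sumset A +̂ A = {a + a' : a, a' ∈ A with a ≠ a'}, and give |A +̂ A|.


Restricted sumset: A +̂ A = {a + a' : a ∈ A, a' ∈ A, a ≠ a'}.
Equivalently, take A + A and drop any sum 2a that is achievable ONLY as a + a for a ∈ A (i.e. sums representable only with equal summands).
Enumerate pairs (a, a') with a < a' (symmetric, so each unordered pair gives one sum; this covers all a ≠ a'):
  -5 + 1 = -4
  -5 + 3 = -2
  -5 + 6 = 1
  -5 + 8 = 3
  1 + 3 = 4
  1 + 6 = 7
  1 + 8 = 9
  3 + 6 = 9
  3 + 8 = 11
  6 + 8 = 14
Collected distinct sums: {-4, -2, 1, 3, 4, 7, 9, 11, 14}
|A +̂ A| = 9
(Reference bound: |A +̂ A| ≥ 2|A| - 3 for |A| ≥ 2, with |A| = 5 giving ≥ 7.)

|A +̂ A| = 9


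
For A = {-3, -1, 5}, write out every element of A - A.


A - A = {a - a' : a, a' ∈ A}.
Compute a - a' for each ordered pair (a, a'):
a = -3: -3--3=0, -3--1=-2, -3-5=-8
a = -1: -1--3=2, -1--1=0, -1-5=-6
a = 5: 5--3=8, 5--1=6, 5-5=0
Collecting distinct values (and noting 0 appears from a-a):
A - A = {-8, -6, -2, 0, 2, 6, 8}
|A - A| = 7

A - A = {-8, -6, -2, 0, 2, 6, 8}


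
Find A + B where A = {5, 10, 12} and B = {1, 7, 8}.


A + B = {a + b : a ∈ A, b ∈ B}.
Enumerate all |A|·|B| = 3·3 = 9 pairs (a, b) and collect distinct sums.
a = 5: 5+1=6, 5+7=12, 5+8=13
a = 10: 10+1=11, 10+7=17, 10+8=18
a = 12: 12+1=13, 12+7=19, 12+8=20
Collecting distinct sums: A + B = {6, 11, 12, 13, 17, 18, 19, 20}
|A + B| = 8

A + B = {6, 11, 12, 13, 17, 18, 19, 20}


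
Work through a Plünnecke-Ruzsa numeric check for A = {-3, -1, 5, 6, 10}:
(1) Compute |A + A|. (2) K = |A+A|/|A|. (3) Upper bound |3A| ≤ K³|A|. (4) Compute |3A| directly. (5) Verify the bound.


|A| = 5.
Step 1: Compute A + A by enumerating all 25 pairs.
A + A = {-6, -4, -2, 2, 3, 4, 5, 7, 9, 10, 11, 12, 15, 16, 20}, so |A + A| = 15.
Step 2: Doubling constant K = |A + A|/|A| = 15/5 = 15/5 ≈ 3.0000.
Step 3: Plünnecke-Ruzsa gives |3A| ≤ K³·|A| = (3.0000)³ · 5 ≈ 135.0000.
Step 4: Compute 3A = A + A + A directly by enumerating all triples (a,b,c) ∈ A³; |3A| = 30.
Step 5: Check 30 ≤ 135.0000? Yes ✓.

K = 15/5, Plünnecke-Ruzsa bound K³|A| ≈ 135.0000, |3A| = 30, inequality holds.


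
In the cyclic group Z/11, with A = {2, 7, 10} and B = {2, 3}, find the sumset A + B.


Work in Z/11Z: reduce every sum a + b modulo 11.
Enumerate all 6 pairs:
a = 2: 2+2=4, 2+3=5
a = 7: 7+2=9, 7+3=10
a = 10: 10+2=1, 10+3=2
Distinct residues collected: {1, 2, 4, 5, 9, 10}
|A + B| = 6 (out of 11 total residues).

A + B = {1, 2, 4, 5, 9, 10}


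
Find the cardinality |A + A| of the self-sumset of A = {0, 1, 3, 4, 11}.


A + A = {a + a' : a, a' ∈ A}; |A| = 5.
General bounds: 2|A| - 1 ≤ |A + A| ≤ |A|(|A|+1)/2, i.e. 9 ≤ |A + A| ≤ 15.
Lower bound 2|A|-1 is attained iff A is an arithmetic progression.
Enumerate sums a + a' for a ≤ a' (symmetric, so this suffices):
a = 0: 0+0=0, 0+1=1, 0+3=3, 0+4=4, 0+11=11
a = 1: 1+1=2, 1+3=4, 1+4=5, 1+11=12
a = 3: 3+3=6, 3+4=7, 3+11=14
a = 4: 4+4=8, 4+11=15
a = 11: 11+11=22
Distinct sums: {0, 1, 2, 3, 4, 5, 6, 7, 8, 11, 12, 14, 15, 22}
|A + A| = 14

|A + A| = 14


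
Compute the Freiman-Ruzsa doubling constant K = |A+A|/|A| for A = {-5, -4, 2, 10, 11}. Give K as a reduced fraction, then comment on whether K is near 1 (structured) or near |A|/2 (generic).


|A| = 5.
Compute A + A by enumerating all 25 pairs.
A + A = {-10, -9, -8, -3, -2, 4, 5, 6, 7, 12, 13, 20, 21, 22}, so |A + A| = 14.
K = |A + A| / |A| = 14/5 (already in lowest terms) ≈ 2.8000.
Reference: AP of size 5 gives K = 9/5 ≈ 1.8000; a fully generic set of size 5 gives K ≈ 3.0000.

|A| = 5, |A + A| = 14, K = 14/5.


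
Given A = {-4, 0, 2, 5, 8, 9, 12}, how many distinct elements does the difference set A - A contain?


A - A = {a - a' : a, a' ∈ A}; |A| = 7.
Bounds: 2|A|-1 ≤ |A - A| ≤ |A|² - |A| + 1, i.e. 13 ≤ |A - A| ≤ 43.
Note: 0 ∈ A - A always (from a - a). The set is symmetric: if d ∈ A - A then -d ∈ A - A.
Enumerate nonzero differences d = a - a' with a > a' (then include -d):
Positive differences: {1, 2, 3, 4, 5, 6, 7, 8, 9, 10, 12, 13, 16}
Full difference set: {0} ∪ (positive diffs) ∪ (negative diffs).
|A - A| = 1 + 2·13 = 27 (matches direct enumeration: 27).

|A - A| = 27


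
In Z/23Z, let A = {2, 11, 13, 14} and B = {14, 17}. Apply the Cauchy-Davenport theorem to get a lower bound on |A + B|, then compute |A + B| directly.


Cauchy-Davenport: |A + B| ≥ min(p, |A| + |B| - 1) for A, B nonempty in Z/pZ.
|A| = 4, |B| = 2, p = 23.
CD lower bound = min(23, 4 + 2 - 1) = min(23, 5) = 5.
Compute A + B mod 23 directly:
a = 2: 2+14=16, 2+17=19
a = 11: 11+14=2, 11+17=5
a = 13: 13+14=4, 13+17=7
a = 14: 14+14=5, 14+17=8
A + B = {2, 4, 5, 7, 8, 16, 19}, so |A + B| = 7.
Verify: 7 ≥ 5? Yes ✓.

CD lower bound = 5, actual |A + B| = 7.


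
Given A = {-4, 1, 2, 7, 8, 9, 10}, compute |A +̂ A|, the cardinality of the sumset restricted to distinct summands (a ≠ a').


Restricted sumset: A +̂ A = {a + a' : a ∈ A, a' ∈ A, a ≠ a'}.
Equivalently, take A + A and drop any sum 2a that is achievable ONLY as a + a for a ∈ A (i.e. sums representable only with equal summands).
Enumerate pairs (a, a') with a < a' (symmetric, so each unordered pair gives one sum; this covers all a ≠ a'):
  -4 + 1 = -3
  -4 + 2 = -2
  -4 + 7 = 3
  -4 + 8 = 4
  -4 + 9 = 5
  -4 + 10 = 6
  1 + 2 = 3
  1 + 7 = 8
  1 + 8 = 9
  1 + 9 = 10
  1 + 10 = 11
  2 + 7 = 9
  2 + 8 = 10
  2 + 9 = 11
  2 + 10 = 12
  7 + 8 = 15
  7 + 9 = 16
  7 + 10 = 17
  8 + 9 = 17
  8 + 10 = 18
  9 + 10 = 19
Collected distinct sums: {-3, -2, 3, 4, 5, 6, 8, 9, 10, 11, 12, 15, 16, 17, 18, 19}
|A +̂ A| = 16
(Reference bound: |A +̂ A| ≥ 2|A| - 3 for |A| ≥ 2, with |A| = 7 giving ≥ 11.)

|A +̂ A| = 16


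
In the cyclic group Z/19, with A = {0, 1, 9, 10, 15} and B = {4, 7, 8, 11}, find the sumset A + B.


Work in Z/19Z: reduce every sum a + b modulo 19.
Enumerate all 20 pairs:
a = 0: 0+4=4, 0+7=7, 0+8=8, 0+11=11
a = 1: 1+4=5, 1+7=8, 1+8=9, 1+11=12
a = 9: 9+4=13, 9+7=16, 9+8=17, 9+11=1
a = 10: 10+4=14, 10+7=17, 10+8=18, 10+11=2
a = 15: 15+4=0, 15+7=3, 15+8=4, 15+11=7
Distinct residues collected: {0, 1, 2, 3, 4, 5, 7, 8, 9, 11, 12, 13, 14, 16, 17, 18}
|A + B| = 16 (out of 19 total residues).

A + B = {0, 1, 2, 3, 4, 5, 7, 8, 9, 11, 12, 13, 14, 16, 17, 18}


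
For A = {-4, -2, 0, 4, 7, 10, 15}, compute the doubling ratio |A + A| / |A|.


|A| = 7.
Compute A + A by enumerating all 49 pairs.
A + A = {-8, -6, -4, -2, 0, 2, 3, 4, 5, 6, 7, 8, 10, 11, 13, 14, 15, 17, 19, 20, 22, 25, 30}, so |A + A| = 23.
K = |A + A| / |A| = 23/7 (already in lowest terms) ≈ 3.2857.
Reference: AP of size 7 gives K = 13/7 ≈ 1.8571; a fully generic set of size 7 gives K ≈ 4.0000.

|A| = 7, |A + A| = 23, K = 23/7.


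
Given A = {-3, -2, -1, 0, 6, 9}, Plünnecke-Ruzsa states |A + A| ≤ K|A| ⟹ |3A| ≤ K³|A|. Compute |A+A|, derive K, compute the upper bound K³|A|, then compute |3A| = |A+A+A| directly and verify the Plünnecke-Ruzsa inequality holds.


|A| = 6.
Step 1: Compute A + A by enumerating all 36 pairs.
A + A = {-6, -5, -4, -3, -2, -1, 0, 3, 4, 5, 6, 7, 8, 9, 12, 15, 18}, so |A + A| = 17.
Step 2: Doubling constant K = |A + A|/|A| = 17/6 = 17/6 ≈ 2.8333.
Step 3: Plünnecke-Ruzsa gives |3A| ≤ K³·|A| = (2.8333)³ · 6 ≈ 136.4722.
Step 4: Compute 3A = A + A + A directly by enumerating all triples (a,b,c) ∈ A³; |3A| = 31.
Step 5: Check 31 ≤ 136.4722? Yes ✓.

K = 17/6, Plünnecke-Ruzsa bound K³|A| ≈ 136.4722, |3A| = 31, inequality holds.


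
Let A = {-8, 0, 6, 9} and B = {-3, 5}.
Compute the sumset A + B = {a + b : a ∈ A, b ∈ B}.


A + B = {a + b : a ∈ A, b ∈ B}.
Enumerate all |A|·|B| = 4·2 = 8 pairs (a, b) and collect distinct sums.
a = -8: -8+-3=-11, -8+5=-3
a = 0: 0+-3=-3, 0+5=5
a = 6: 6+-3=3, 6+5=11
a = 9: 9+-3=6, 9+5=14
Collecting distinct sums: A + B = {-11, -3, 3, 5, 6, 11, 14}
|A + B| = 7

A + B = {-11, -3, 3, 5, 6, 11, 14}


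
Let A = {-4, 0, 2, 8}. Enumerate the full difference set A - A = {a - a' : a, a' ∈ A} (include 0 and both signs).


A - A = {a - a' : a, a' ∈ A}.
Compute a - a' for each ordered pair (a, a'):
a = -4: -4--4=0, -4-0=-4, -4-2=-6, -4-8=-12
a = 0: 0--4=4, 0-0=0, 0-2=-2, 0-8=-8
a = 2: 2--4=6, 2-0=2, 2-2=0, 2-8=-6
a = 8: 8--4=12, 8-0=8, 8-2=6, 8-8=0
Collecting distinct values (and noting 0 appears from a-a):
A - A = {-12, -8, -6, -4, -2, 0, 2, 4, 6, 8, 12}
|A - A| = 11

A - A = {-12, -8, -6, -4, -2, 0, 2, 4, 6, 8, 12}


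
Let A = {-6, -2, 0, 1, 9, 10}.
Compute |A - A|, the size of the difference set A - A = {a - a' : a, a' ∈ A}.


A - A = {a - a' : a, a' ∈ A}; |A| = 6.
Bounds: 2|A|-1 ≤ |A - A| ≤ |A|² - |A| + 1, i.e. 11 ≤ |A - A| ≤ 31.
Note: 0 ∈ A - A always (from a - a). The set is symmetric: if d ∈ A - A then -d ∈ A - A.
Enumerate nonzero differences d = a - a' with a > a' (then include -d):
Positive differences: {1, 2, 3, 4, 6, 7, 8, 9, 10, 11, 12, 15, 16}
Full difference set: {0} ∪ (positive diffs) ∪ (negative diffs).
|A - A| = 1 + 2·13 = 27 (matches direct enumeration: 27).

|A - A| = 27


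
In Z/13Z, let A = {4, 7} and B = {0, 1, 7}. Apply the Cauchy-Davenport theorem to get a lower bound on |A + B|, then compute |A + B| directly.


Cauchy-Davenport: |A + B| ≥ min(p, |A| + |B| - 1) for A, B nonempty in Z/pZ.
|A| = 2, |B| = 3, p = 13.
CD lower bound = min(13, 2 + 3 - 1) = min(13, 4) = 4.
Compute A + B mod 13 directly:
a = 4: 4+0=4, 4+1=5, 4+7=11
a = 7: 7+0=7, 7+1=8, 7+7=1
A + B = {1, 4, 5, 7, 8, 11}, so |A + B| = 6.
Verify: 6 ≥ 4? Yes ✓.

CD lower bound = 4, actual |A + B| = 6.


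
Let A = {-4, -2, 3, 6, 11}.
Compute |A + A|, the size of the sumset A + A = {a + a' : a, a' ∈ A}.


A + A = {a + a' : a, a' ∈ A}; |A| = 5.
General bounds: 2|A| - 1 ≤ |A + A| ≤ |A|(|A|+1)/2, i.e. 9 ≤ |A + A| ≤ 15.
Lower bound 2|A|-1 is attained iff A is an arithmetic progression.
Enumerate sums a + a' for a ≤ a' (symmetric, so this suffices):
a = -4: -4+-4=-8, -4+-2=-6, -4+3=-1, -4+6=2, -4+11=7
a = -2: -2+-2=-4, -2+3=1, -2+6=4, -2+11=9
a = 3: 3+3=6, 3+6=9, 3+11=14
a = 6: 6+6=12, 6+11=17
a = 11: 11+11=22
Distinct sums: {-8, -6, -4, -1, 1, 2, 4, 6, 7, 9, 12, 14, 17, 22}
|A + A| = 14

|A + A| = 14


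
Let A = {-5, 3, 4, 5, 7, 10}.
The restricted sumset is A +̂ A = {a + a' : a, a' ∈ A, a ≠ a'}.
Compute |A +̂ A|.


Restricted sumset: A +̂ A = {a + a' : a ∈ A, a' ∈ A, a ≠ a'}.
Equivalently, take A + A and drop any sum 2a that is achievable ONLY as a + a for a ∈ A (i.e. sums representable only with equal summands).
Enumerate pairs (a, a') with a < a' (symmetric, so each unordered pair gives one sum; this covers all a ≠ a'):
  -5 + 3 = -2
  -5 + 4 = -1
  -5 + 5 = 0
  -5 + 7 = 2
  -5 + 10 = 5
  3 + 4 = 7
  3 + 5 = 8
  3 + 7 = 10
  3 + 10 = 13
  4 + 5 = 9
  4 + 7 = 11
  4 + 10 = 14
  5 + 7 = 12
  5 + 10 = 15
  7 + 10 = 17
Collected distinct sums: {-2, -1, 0, 2, 5, 7, 8, 9, 10, 11, 12, 13, 14, 15, 17}
|A +̂ A| = 15
(Reference bound: |A +̂ A| ≥ 2|A| - 3 for |A| ≥ 2, with |A| = 6 giving ≥ 9.)

|A +̂ A| = 15


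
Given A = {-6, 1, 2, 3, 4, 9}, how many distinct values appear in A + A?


A + A = {a + a' : a, a' ∈ A}; |A| = 6.
General bounds: 2|A| - 1 ≤ |A + A| ≤ |A|(|A|+1)/2, i.e. 11 ≤ |A + A| ≤ 21.
Lower bound 2|A|-1 is attained iff A is an arithmetic progression.
Enumerate sums a + a' for a ≤ a' (symmetric, so this suffices):
a = -6: -6+-6=-12, -6+1=-5, -6+2=-4, -6+3=-3, -6+4=-2, -6+9=3
a = 1: 1+1=2, 1+2=3, 1+3=4, 1+4=5, 1+9=10
a = 2: 2+2=4, 2+3=5, 2+4=6, 2+9=11
a = 3: 3+3=6, 3+4=7, 3+9=12
a = 4: 4+4=8, 4+9=13
a = 9: 9+9=18
Distinct sums: {-12, -5, -4, -3, -2, 2, 3, 4, 5, 6, 7, 8, 10, 11, 12, 13, 18}
|A + A| = 17

|A + A| = 17


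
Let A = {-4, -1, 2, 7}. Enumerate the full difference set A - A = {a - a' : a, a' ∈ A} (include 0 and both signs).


A - A = {a - a' : a, a' ∈ A}.
Compute a - a' for each ordered pair (a, a'):
a = -4: -4--4=0, -4--1=-3, -4-2=-6, -4-7=-11
a = -1: -1--4=3, -1--1=0, -1-2=-3, -1-7=-8
a = 2: 2--4=6, 2--1=3, 2-2=0, 2-7=-5
a = 7: 7--4=11, 7--1=8, 7-2=5, 7-7=0
Collecting distinct values (and noting 0 appears from a-a):
A - A = {-11, -8, -6, -5, -3, 0, 3, 5, 6, 8, 11}
|A - A| = 11

A - A = {-11, -8, -6, -5, -3, 0, 3, 5, 6, 8, 11}


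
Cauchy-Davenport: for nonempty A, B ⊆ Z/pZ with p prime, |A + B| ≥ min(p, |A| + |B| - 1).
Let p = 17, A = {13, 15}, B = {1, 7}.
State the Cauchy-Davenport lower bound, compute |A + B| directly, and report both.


Cauchy-Davenport: |A + B| ≥ min(p, |A| + |B| - 1) for A, B nonempty in Z/pZ.
|A| = 2, |B| = 2, p = 17.
CD lower bound = min(17, 2 + 2 - 1) = min(17, 3) = 3.
Compute A + B mod 17 directly:
a = 13: 13+1=14, 13+7=3
a = 15: 15+1=16, 15+7=5
A + B = {3, 5, 14, 16}, so |A + B| = 4.
Verify: 4 ≥ 3? Yes ✓.

CD lower bound = 3, actual |A + B| = 4.


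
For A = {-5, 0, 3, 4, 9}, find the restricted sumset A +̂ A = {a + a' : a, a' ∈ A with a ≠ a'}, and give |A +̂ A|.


Restricted sumset: A +̂ A = {a + a' : a ∈ A, a' ∈ A, a ≠ a'}.
Equivalently, take A + A and drop any sum 2a that is achievable ONLY as a + a for a ∈ A (i.e. sums representable only with equal summands).
Enumerate pairs (a, a') with a < a' (symmetric, so each unordered pair gives one sum; this covers all a ≠ a'):
  -5 + 0 = -5
  -5 + 3 = -2
  -5 + 4 = -1
  -5 + 9 = 4
  0 + 3 = 3
  0 + 4 = 4
  0 + 9 = 9
  3 + 4 = 7
  3 + 9 = 12
  4 + 9 = 13
Collected distinct sums: {-5, -2, -1, 3, 4, 7, 9, 12, 13}
|A +̂ A| = 9
(Reference bound: |A +̂ A| ≥ 2|A| - 3 for |A| ≥ 2, with |A| = 5 giving ≥ 7.)

|A +̂ A| = 9


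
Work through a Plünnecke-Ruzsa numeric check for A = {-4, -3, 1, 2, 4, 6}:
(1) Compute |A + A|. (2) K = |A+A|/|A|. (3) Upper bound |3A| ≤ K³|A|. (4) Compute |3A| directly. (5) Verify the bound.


|A| = 6.
Step 1: Compute A + A by enumerating all 36 pairs.
A + A = {-8, -7, -6, -3, -2, -1, 0, 1, 2, 3, 4, 5, 6, 7, 8, 10, 12}, so |A + A| = 17.
Step 2: Doubling constant K = |A + A|/|A| = 17/6 = 17/6 ≈ 2.8333.
Step 3: Plünnecke-Ruzsa gives |3A| ≤ K³·|A| = (2.8333)³ · 6 ≈ 136.4722.
Step 4: Compute 3A = A + A + A directly by enumerating all triples (a,b,c) ∈ A³; |3A| = 28.
Step 5: Check 28 ≤ 136.4722? Yes ✓.

K = 17/6, Plünnecke-Ruzsa bound K³|A| ≈ 136.4722, |3A| = 28, inequality holds.


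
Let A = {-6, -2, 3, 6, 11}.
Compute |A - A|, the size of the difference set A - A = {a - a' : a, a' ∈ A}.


A - A = {a - a' : a, a' ∈ A}; |A| = 5.
Bounds: 2|A|-1 ≤ |A - A| ≤ |A|² - |A| + 1, i.e. 9 ≤ |A - A| ≤ 21.
Note: 0 ∈ A - A always (from a - a). The set is symmetric: if d ∈ A - A then -d ∈ A - A.
Enumerate nonzero differences d = a - a' with a > a' (then include -d):
Positive differences: {3, 4, 5, 8, 9, 12, 13, 17}
Full difference set: {0} ∪ (positive diffs) ∪ (negative diffs).
|A - A| = 1 + 2·8 = 17 (matches direct enumeration: 17).

|A - A| = 17


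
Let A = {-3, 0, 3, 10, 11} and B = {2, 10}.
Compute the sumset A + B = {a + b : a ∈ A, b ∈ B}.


A + B = {a + b : a ∈ A, b ∈ B}.
Enumerate all |A|·|B| = 5·2 = 10 pairs (a, b) and collect distinct sums.
a = -3: -3+2=-1, -3+10=7
a = 0: 0+2=2, 0+10=10
a = 3: 3+2=5, 3+10=13
a = 10: 10+2=12, 10+10=20
a = 11: 11+2=13, 11+10=21
Collecting distinct sums: A + B = {-1, 2, 5, 7, 10, 12, 13, 20, 21}
|A + B| = 9

A + B = {-1, 2, 5, 7, 10, 12, 13, 20, 21}


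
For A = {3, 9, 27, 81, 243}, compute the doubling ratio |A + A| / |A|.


|A| = 5.
Compute A + A by enumerating all 25 pairs.
A + A = {6, 12, 18, 30, 36, 54, 84, 90, 108, 162, 246, 252, 270, 324, 486}, so |A + A| = 15.
K = |A + A| / |A| = 15/5 = 3/1 ≈ 3.0000.
Reference: AP of size 5 gives K = 9/5 ≈ 1.8000; a fully generic set of size 5 gives K ≈ 3.0000.

|A| = 5, |A + A| = 15, K = 15/5 = 3/1.


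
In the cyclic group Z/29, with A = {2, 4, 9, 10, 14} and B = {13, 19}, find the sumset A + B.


Work in Z/29Z: reduce every sum a + b modulo 29.
Enumerate all 10 pairs:
a = 2: 2+13=15, 2+19=21
a = 4: 4+13=17, 4+19=23
a = 9: 9+13=22, 9+19=28
a = 10: 10+13=23, 10+19=0
a = 14: 14+13=27, 14+19=4
Distinct residues collected: {0, 4, 15, 17, 21, 22, 23, 27, 28}
|A + B| = 9 (out of 29 total residues).

A + B = {0, 4, 15, 17, 21, 22, 23, 27, 28}


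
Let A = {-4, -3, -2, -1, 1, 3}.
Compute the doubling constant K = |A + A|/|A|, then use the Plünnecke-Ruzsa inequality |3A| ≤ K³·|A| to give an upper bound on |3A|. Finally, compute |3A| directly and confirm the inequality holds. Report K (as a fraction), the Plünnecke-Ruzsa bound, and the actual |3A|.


|A| = 6.
Step 1: Compute A + A by enumerating all 36 pairs.
A + A = {-8, -7, -6, -5, -4, -3, -2, -1, 0, 1, 2, 4, 6}, so |A + A| = 13.
Step 2: Doubling constant K = |A + A|/|A| = 13/6 = 13/6 ≈ 2.1667.
Step 3: Plünnecke-Ruzsa gives |3A| ≤ K³·|A| = (2.1667)³ · 6 ≈ 61.0278.
Step 4: Compute 3A = A + A + A directly by enumerating all triples (a,b,c) ∈ A³; |3A| = 20.
Step 5: Check 20 ≤ 61.0278? Yes ✓.

K = 13/6, Plünnecke-Ruzsa bound K³|A| ≈ 61.0278, |3A| = 20, inequality holds.


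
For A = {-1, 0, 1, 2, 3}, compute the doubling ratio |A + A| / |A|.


|A| = 5.
Compute A + A by enumerating all 25 pairs.
A + A = {-2, -1, 0, 1, 2, 3, 4, 5, 6}, so |A + A| = 9.
K = |A + A| / |A| = 9/5 (already in lowest terms) ≈ 1.8000.
Reference: AP of size 5 gives K = 9/5 ≈ 1.8000; a fully generic set of size 5 gives K ≈ 3.0000.

|A| = 5, |A + A| = 9, K = 9/5.


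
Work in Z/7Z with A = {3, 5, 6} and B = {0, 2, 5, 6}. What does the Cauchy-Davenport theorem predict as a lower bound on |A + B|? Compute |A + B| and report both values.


Cauchy-Davenport: |A + B| ≥ min(p, |A| + |B| - 1) for A, B nonempty in Z/pZ.
|A| = 3, |B| = 4, p = 7.
CD lower bound = min(7, 3 + 4 - 1) = min(7, 6) = 6.
Compute A + B mod 7 directly:
a = 3: 3+0=3, 3+2=5, 3+5=1, 3+6=2
a = 5: 5+0=5, 5+2=0, 5+5=3, 5+6=4
a = 6: 6+0=6, 6+2=1, 6+5=4, 6+6=5
A + B = {0, 1, 2, 3, 4, 5, 6}, so |A + B| = 7.
Verify: 7 ≥ 6? Yes ✓.

CD lower bound = 6, actual |A + B| = 7.


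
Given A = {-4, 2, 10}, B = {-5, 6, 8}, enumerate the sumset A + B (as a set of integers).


A + B = {a + b : a ∈ A, b ∈ B}.
Enumerate all |A|·|B| = 3·3 = 9 pairs (a, b) and collect distinct sums.
a = -4: -4+-5=-9, -4+6=2, -4+8=4
a = 2: 2+-5=-3, 2+6=8, 2+8=10
a = 10: 10+-5=5, 10+6=16, 10+8=18
Collecting distinct sums: A + B = {-9, -3, 2, 4, 5, 8, 10, 16, 18}
|A + B| = 9

A + B = {-9, -3, 2, 4, 5, 8, 10, 16, 18}


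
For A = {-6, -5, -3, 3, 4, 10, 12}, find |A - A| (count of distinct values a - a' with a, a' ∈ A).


A - A = {a - a' : a, a' ∈ A}; |A| = 7.
Bounds: 2|A|-1 ≤ |A - A| ≤ |A|² - |A| + 1, i.e. 13 ≤ |A - A| ≤ 43.
Note: 0 ∈ A - A always (from a - a). The set is symmetric: if d ∈ A - A then -d ∈ A - A.
Enumerate nonzero differences d = a - a' with a > a' (then include -d):
Positive differences: {1, 2, 3, 6, 7, 8, 9, 10, 13, 15, 16, 17, 18}
Full difference set: {0} ∪ (positive diffs) ∪ (negative diffs).
|A - A| = 1 + 2·13 = 27 (matches direct enumeration: 27).

|A - A| = 27


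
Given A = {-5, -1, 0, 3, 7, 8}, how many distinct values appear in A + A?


A + A = {a + a' : a, a' ∈ A}; |A| = 6.
General bounds: 2|A| - 1 ≤ |A + A| ≤ |A|(|A|+1)/2, i.e. 11 ≤ |A + A| ≤ 21.
Lower bound 2|A|-1 is attained iff A is an arithmetic progression.
Enumerate sums a + a' for a ≤ a' (symmetric, so this suffices):
a = -5: -5+-5=-10, -5+-1=-6, -5+0=-5, -5+3=-2, -5+7=2, -5+8=3
a = -1: -1+-1=-2, -1+0=-1, -1+3=2, -1+7=6, -1+8=7
a = 0: 0+0=0, 0+3=3, 0+7=7, 0+8=8
a = 3: 3+3=6, 3+7=10, 3+8=11
a = 7: 7+7=14, 7+8=15
a = 8: 8+8=16
Distinct sums: {-10, -6, -5, -2, -1, 0, 2, 3, 6, 7, 8, 10, 11, 14, 15, 16}
|A + A| = 16

|A + A| = 16


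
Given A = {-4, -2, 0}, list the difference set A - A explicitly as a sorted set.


A - A = {a - a' : a, a' ∈ A}.
Compute a - a' for each ordered pair (a, a'):
a = -4: -4--4=0, -4--2=-2, -4-0=-4
a = -2: -2--4=2, -2--2=0, -2-0=-2
a = 0: 0--4=4, 0--2=2, 0-0=0
Collecting distinct values (and noting 0 appears from a-a):
A - A = {-4, -2, 0, 2, 4}
|A - A| = 5

A - A = {-4, -2, 0, 2, 4}


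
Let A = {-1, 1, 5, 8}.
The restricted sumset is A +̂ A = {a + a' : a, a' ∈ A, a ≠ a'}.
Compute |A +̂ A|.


Restricted sumset: A +̂ A = {a + a' : a ∈ A, a' ∈ A, a ≠ a'}.
Equivalently, take A + A and drop any sum 2a that is achievable ONLY as a + a for a ∈ A (i.e. sums representable only with equal summands).
Enumerate pairs (a, a') with a < a' (symmetric, so each unordered pair gives one sum; this covers all a ≠ a'):
  -1 + 1 = 0
  -1 + 5 = 4
  -1 + 8 = 7
  1 + 5 = 6
  1 + 8 = 9
  5 + 8 = 13
Collected distinct sums: {0, 4, 6, 7, 9, 13}
|A +̂ A| = 6
(Reference bound: |A +̂ A| ≥ 2|A| - 3 for |A| ≥ 2, with |A| = 4 giving ≥ 5.)

|A +̂ A| = 6


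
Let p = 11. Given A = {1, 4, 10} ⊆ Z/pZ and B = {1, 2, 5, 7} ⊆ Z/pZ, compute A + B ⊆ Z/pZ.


Work in Z/11Z: reduce every sum a + b modulo 11.
Enumerate all 12 pairs:
a = 1: 1+1=2, 1+2=3, 1+5=6, 1+7=8
a = 4: 4+1=5, 4+2=6, 4+5=9, 4+7=0
a = 10: 10+1=0, 10+2=1, 10+5=4, 10+7=6
Distinct residues collected: {0, 1, 2, 3, 4, 5, 6, 8, 9}
|A + B| = 9 (out of 11 total residues).

A + B = {0, 1, 2, 3, 4, 5, 6, 8, 9}


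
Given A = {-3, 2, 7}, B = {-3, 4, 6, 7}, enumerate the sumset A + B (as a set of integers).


A + B = {a + b : a ∈ A, b ∈ B}.
Enumerate all |A|·|B| = 3·4 = 12 pairs (a, b) and collect distinct sums.
a = -3: -3+-3=-6, -3+4=1, -3+6=3, -3+7=4
a = 2: 2+-3=-1, 2+4=6, 2+6=8, 2+7=9
a = 7: 7+-3=4, 7+4=11, 7+6=13, 7+7=14
Collecting distinct sums: A + B = {-6, -1, 1, 3, 4, 6, 8, 9, 11, 13, 14}
|A + B| = 11

A + B = {-6, -1, 1, 3, 4, 6, 8, 9, 11, 13, 14}


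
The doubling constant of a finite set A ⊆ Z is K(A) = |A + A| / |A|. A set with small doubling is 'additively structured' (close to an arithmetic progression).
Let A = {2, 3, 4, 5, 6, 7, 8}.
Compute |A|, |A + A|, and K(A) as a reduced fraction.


|A| = 7.
Compute A + A by enumerating all 49 pairs.
A + A = {4, 5, 6, 7, 8, 9, 10, 11, 12, 13, 14, 15, 16}, so |A + A| = 13.
K = |A + A| / |A| = 13/7 (already in lowest terms) ≈ 1.8571.
Reference: AP of size 7 gives K = 13/7 ≈ 1.8571; a fully generic set of size 7 gives K ≈ 4.0000.

|A| = 7, |A + A| = 13, K = 13/7.


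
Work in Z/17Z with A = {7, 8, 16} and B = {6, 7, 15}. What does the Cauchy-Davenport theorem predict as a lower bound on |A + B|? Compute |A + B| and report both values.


Cauchy-Davenport: |A + B| ≥ min(p, |A| + |B| - 1) for A, B nonempty in Z/pZ.
|A| = 3, |B| = 3, p = 17.
CD lower bound = min(17, 3 + 3 - 1) = min(17, 5) = 5.
Compute A + B mod 17 directly:
a = 7: 7+6=13, 7+7=14, 7+15=5
a = 8: 8+6=14, 8+7=15, 8+15=6
a = 16: 16+6=5, 16+7=6, 16+15=14
A + B = {5, 6, 13, 14, 15}, so |A + B| = 5.
Verify: 5 ≥ 5? Yes ✓.

CD lower bound = 5, actual |A + B| = 5.


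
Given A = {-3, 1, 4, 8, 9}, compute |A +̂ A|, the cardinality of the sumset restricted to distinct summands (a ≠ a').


Restricted sumset: A +̂ A = {a + a' : a ∈ A, a' ∈ A, a ≠ a'}.
Equivalently, take A + A and drop any sum 2a that is achievable ONLY as a + a for a ∈ A (i.e. sums representable only with equal summands).
Enumerate pairs (a, a') with a < a' (symmetric, so each unordered pair gives one sum; this covers all a ≠ a'):
  -3 + 1 = -2
  -3 + 4 = 1
  -3 + 8 = 5
  -3 + 9 = 6
  1 + 4 = 5
  1 + 8 = 9
  1 + 9 = 10
  4 + 8 = 12
  4 + 9 = 13
  8 + 9 = 17
Collected distinct sums: {-2, 1, 5, 6, 9, 10, 12, 13, 17}
|A +̂ A| = 9
(Reference bound: |A +̂ A| ≥ 2|A| - 3 for |A| ≥ 2, with |A| = 5 giving ≥ 7.)

|A +̂ A| = 9


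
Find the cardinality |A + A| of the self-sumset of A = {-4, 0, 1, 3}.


A + A = {a + a' : a, a' ∈ A}; |A| = 4.
General bounds: 2|A| - 1 ≤ |A + A| ≤ |A|(|A|+1)/2, i.e. 7 ≤ |A + A| ≤ 10.
Lower bound 2|A|-1 is attained iff A is an arithmetic progression.
Enumerate sums a + a' for a ≤ a' (symmetric, so this suffices):
a = -4: -4+-4=-8, -4+0=-4, -4+1=-3, -4+3=-1
a = 0: 0+0=0, 0+1=1, 0+3=3
a = 1: 1+1=2, 1+3=4
a = 3: 3+3=6
Distinct sums: {-8, -4, -3, -1, 0, 1, 2, 3, 4, 6}
|A + A| = 10

|A + A| = 10


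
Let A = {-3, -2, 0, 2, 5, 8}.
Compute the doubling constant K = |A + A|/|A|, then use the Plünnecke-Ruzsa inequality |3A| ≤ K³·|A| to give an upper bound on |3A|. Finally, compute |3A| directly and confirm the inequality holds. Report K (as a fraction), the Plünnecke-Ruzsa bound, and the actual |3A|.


|A| = 6.
Step 1: Compute A + A by enumerating all 36 pairs.
A + A = {-6, -5, -4, -3, -2, -1, 0, 2, 3, 4, 5, 6, 7, 8, 10, 13, 16}, so |A + A| = 17.
Step 2: Doubling constant K = |A + A|/|A| = 17/6 = 17/6 ≈ 2.8333.
Step 3: Plünnecke-Ruzsa gives |3A| ≤ K³·|A| = (2.8333)³ · 6 ≈ 136.4722.
Step 4: Compute 3A = A + A + A directly by enumerating all triples (a,b,c) ∈ A³; |3A| = 29.
Step 5: Check 29 ≤ 136.4722? Yes ✓.

K = 17/6, Plünnecke-Ruzsa bound K³|A| ≈ 136.4722, |3A| = 29, inequality holds.


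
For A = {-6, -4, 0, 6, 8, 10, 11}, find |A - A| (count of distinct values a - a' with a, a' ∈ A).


A - A = {a - a' : a, a' ∈ A}; |A| = 7.
Bounds: 2|A|-1 ≤ |A - A| ≤ |A|² - |A| + 1, i.e. 13 ≤ |A - A| ≤ 43.
Note: 0 ∈ A - A always (from a - a). The set is symmetric: if d ∈ A - A then -d ∈ A - A.
Enumerate nonzero differences d = a - a' with a > a' (then include -d):
Positive differences: {1, 2, 3, 4, 5, 6, 8, 10, 11, 12, 14, 15, 16, 17}
Full difference set: {0} ∪ (positive diffs) ∪ (negative diffs).
|A - A| = 1 + 2·14 = 29 (matches direct enumeration: 29).

|A - A| = 29


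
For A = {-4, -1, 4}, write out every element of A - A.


A - A = {a - a' : a, a' ∈ A}.
Compute a - a' for each ordered pair (a, a'):
a = -4: -4--4=0, -4--1=-3, -4-4=-8
a = -1: -1--4=3, -1--1=0, -1-4=-5
a = 4: 4--4=8, 4--1=5, 4-4=0
Collecting distinct values (and noting 0 appears from a-a):
A - A = {-8, -5, -3, 0, 3, 5, 8}
|A - A| = 7

A - A = {-8, -5, -3, 0, 3, 5, 8}


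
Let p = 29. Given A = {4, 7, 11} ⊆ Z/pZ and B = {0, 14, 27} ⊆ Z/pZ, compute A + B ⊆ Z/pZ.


Work in Z/29Z: reduce every sum a + b modulo 29.
Enumerate all 9 pairs:
a = 4: 4+0=4, 4+14=18, 4+27=2
a = 7: 7+0=7, 7+14=21, 7+27=5
a = 11: 11+0=11, 11+14=25, 11+27=9
Distinct residues collected: {2, 4, 5, 7, 9, 11, 18, 21, 25}
|A + B| = 9 (out of 29 total residues).

A + B = {2, 4, 5, 7, 9, 11, 18, 21, 25}


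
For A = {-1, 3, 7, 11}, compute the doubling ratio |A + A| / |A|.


|A| = 4.
Compute A + A by enumerating all 16 pairs.
A + A = {-2, 2, 6, 10, 14, 18, 22}, so |A + A| = 7.
K = |A + A| / |A| = 7/4 (already in lowest terms) ≈ 1.7500.
Reference: AP of size 4 gives K = 7/4 ≈ 1.7500; a fully generic set of size 4 gives K ≈ 2.5000.

|A| = 4, |A + A| = 7, K = 7/4.


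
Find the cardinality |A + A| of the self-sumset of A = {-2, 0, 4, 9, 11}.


A + A = {a + a' : a, a' ∈ A}; |A| = 5.
General bounds: 2|A| - 1 ≤ |A + A| ≤ |A|(|A|+1)/2, i.e. 9 ≤ |A + A| ≤ 15.
Lower bound 2|A|-1 is attained iff A is an arithmetic progression.
Enumerate sums a + a' for a ≤ a' (symmetric, so this suffices):
a = -2: -2+-2=-4, -2+0=-2, -2+4=2, -2+9=7, -2+11=9
a = 0: 0+0=0, 0+4=4, 0+9=9, 0+11=11
a = 4: 4+4=8, 4+9=13, 4+11=15
a = 9: 9+9=18, 9+11=20
a = 11: 11+11=22
Distinct sums: {-4, -2, 0, 2, 4, 7, 8, 9, 11, 13, 15, 18, 20, 22}
|A + A| = 14

|A + A| = 14


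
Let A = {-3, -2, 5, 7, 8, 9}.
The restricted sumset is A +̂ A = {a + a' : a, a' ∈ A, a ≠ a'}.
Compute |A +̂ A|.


Restricted sumset: A +̂ A = {a + a' : a ∈ A, a' ∈ A, a ≠ a'}.
Equivalently, take A + A and drop any sum 2a that is achievable ONLY as a + a for a ∈ A (i.e. sums representable only with equal summands).
Enumerate pairs (a, a') with a < a' (symmetric, so each unordered pair gives one sum; this covers all a ≠ a'):
  -3 + -2 = -5
  -3 + 5 = 2
  -3 + 7 = 4
  -3 + 8 = 5
  -3 + 9 = 6
  -2 + 5 = 3
  -2 + 7 = 5
  -2 + 8 = 6
  -2 + 9 = 7
  5 + 7 = 12
  5 + 8 = 13
  5 + 9 = 14
  7 + 8 = 15
  7 + 9 = 16
  8 + 9 = 17
Collected distinct sums: {-5, 2, 3, 4, 5, 6, 7, 12, 13, 14, 15, 16, 17}
|A +̂ A| = 13
(Reference bound: |A +̂ A| ≥ 2|A| - 3 for |A| ≥ 2, with |A| = 6 giving ≥ 9.)

|A +̂ A| = 13


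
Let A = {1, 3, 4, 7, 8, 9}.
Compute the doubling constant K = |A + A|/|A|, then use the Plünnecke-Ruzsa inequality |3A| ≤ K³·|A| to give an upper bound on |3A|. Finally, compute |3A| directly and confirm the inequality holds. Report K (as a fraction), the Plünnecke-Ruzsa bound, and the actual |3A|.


|A| = 6.
Step 1: Compute A + A by enumerating all 36 pairs.
A + A = {2, 4, 5, 6, 7, 8, 9, 10, 11, 12, 13, 14, 15, 16, 17, 18}, so |A + A| = 16.
Step 2: Doubling constant K = |A + A|/|A| = 16/6 = 16/6 ≈ 2.6667.
Step 3: Plünnecke-Ruzsa gives |3A| ≤ K³·|A| = (2.6667)³ · 6 ≈ 113.7778.
Step 4: Compute 3A = A + A + A directly by enumerating all triples (a,b,c) ∈ A³; |3A| = 24.
Step 5: Check 24 ≤ 113.7778? Yes ✓.

K = 16/6, Plünnecke-Ruzsa bound K³|A| ≈ 113.7778, |3A| = 24, inequality holds.


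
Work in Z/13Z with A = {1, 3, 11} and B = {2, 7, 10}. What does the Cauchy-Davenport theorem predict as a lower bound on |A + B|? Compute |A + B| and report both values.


Cauchy-Davenport: |A + B| ≥ min(p, |A| + |B| - 1) for A, B nonempty in Z/pZ.
|A| = 3, |B| = 3, p = 13.
CD lower bound = min(13, 3 + 3 - 1) = min(13, 5) = 5.
Compute A + B mod 13 directly:
a = 1: 1+2=3, 1+7=8, 1+10=11
a = 3: 3+2=5, 3+7=10, 3+10=0
a = 11: 11+2=0, 11+7=5, 11+10=8
A + B = {0, 3, 5, 8, 10, 11}, so |A + B| = 6.
Verify: 6 ≥ 5? Yes ✓.

CD lower bound = 5, actual |A + B| = 6.


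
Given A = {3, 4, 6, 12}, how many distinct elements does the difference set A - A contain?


A - A = {a - a' : a, a' ∈ A}; |A| = 4.
Bounds: 2|A|-1 ≤ |A - A| ≤ |A|² - |A| + 1, i.e. 7 ≤ |A - A| ≤ 13.
Note: 0 ∈ A - A always (from a - a). The set is symmetric: if d ∈ A - A then -d ∈ A - A.
Enumerate nonzero differences d = a - a' with a > a' (then include -d):
Positive differences: {1, 2, 3, 6, 8, 9}
Full difference set: {0} ∪ (positive diffs) ∪ (negative diffs).
|A - A| = 1 + 2·6 = 13 (matches direct enumeration: 13).

|A - A| = 13


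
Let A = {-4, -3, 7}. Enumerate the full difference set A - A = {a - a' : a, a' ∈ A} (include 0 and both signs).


A - A = {a - a' : a, a' ∈ A}.
Compute a - a' for each ordered pair (a, a'):
a = -4: -4--4=0, -4--3=-1, -4-7=-11
a = -3: -3--4=1, -3--3=0, -3-7=-10
a = 7: 7--4=11, 7--3=10, 7-7=0
Collecting distinct values (and noting 0 appears from a-a):
A - A = {-11, -10, -1, 0, 1, 10, 11}
|A - A| = 7

A - A = {-11, -10, -1, 0, 1, 10, 11}


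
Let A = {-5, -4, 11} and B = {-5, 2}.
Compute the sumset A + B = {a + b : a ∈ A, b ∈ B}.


A + B = {a + b : a ∈ A, b ∈ B}.
Enumerate all |A|·|B| = 3·2 = 6 pairs (a, b) and collect distinct sums.
a = -5: -5+-5=-10, -5+2=-3
a = -4: -4+-5=-9, -4+2=-2
a = 11: 11+-5=6, 11+2=13
Collecting distinct sums: A + B = {-10, -9, -3, -2, 6, 13}
|A + B| = 6

A + B = {-10, -9, -3, -2, 6, 13}


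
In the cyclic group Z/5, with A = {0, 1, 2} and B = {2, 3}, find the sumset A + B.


Work in Z/5Z: reduce every sum a + b modulo 5.
Enumerate all 6 pairs:
a = 0: 0+2=2, 0+3=3
a = 1: 1+2=3, 1+3=4
a = 2: 2+2=4, 2+3=0
Distinct residues collected: {0, 2, 3, 4}
|A + B| = 4 (out of 5 total residues).

A + B = {0, 2, 3, 4}


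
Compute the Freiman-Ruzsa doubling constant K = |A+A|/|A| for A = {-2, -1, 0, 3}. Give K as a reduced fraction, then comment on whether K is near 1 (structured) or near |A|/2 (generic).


|A| = 4.
Compute A + A by enumerating all 16 pairs.
A + A = {-4, -3, -2, -1, 0, 1, 2, 3, 6}, so |A + A| = 9.
K = |A + A| / |A| = 9/4 (already in lowest terms) ≈ 2.2500.
Reference: AP of size 4 gives K = 7/4 ≈ 1.7500; a fully generic set of size 4 gives K ≈ 2.5000.

|A| = 4, |A + A| = 9, K = 9/4.


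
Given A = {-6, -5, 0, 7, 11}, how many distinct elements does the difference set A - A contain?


A - A = {a - a' : a, a' ∈ A}; |A| = 5.
Bounds: 2|A|-1 ≤ |A - A| ≤ |A|² - |A| + 1, i.e. 9 ≤ |A - A| ≤ 21.
Note: 0 ∈ A - A always (from a - a). The set is symmetric: if d ∈ A - A then -d ∈ A - A.
Enumerate nonzero differences d = a - a' with a > a' (then include -d):
Positive differences: {1, 4, 5, 6, 7, 11, 12, 13, 16, 17}
Full difference set: {0} ∪ (positive diffs) ∪ (negative diffs).
|A - A| = 1 + 2·10 = 21 (matches direct enumeration: 21).

|A - A| = 21


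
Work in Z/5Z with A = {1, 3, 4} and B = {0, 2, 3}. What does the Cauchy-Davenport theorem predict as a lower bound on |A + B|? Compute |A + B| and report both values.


Cauchy-Davenport: |A + B| ≥ min(p, |A| + |B| - 1) for A, B nonempty in Z/pZ.
|A| = 3, |B| = 3, p = 5.
CD lower bound = min(5, 3 + 3 - 1) = min(5, 5) = 5.
Compute A + B mod 5 directly:
a = 1: 1+0=1, 1+2=3, 1+3=4
a = 3: 3+0=3, 3+2=0, 3+3=1
a = 4: 4+0=4, 4+2=1, 4+3=2
A + B = {0, 1, 2, 3, 4}, so |A + B| = 5.
Verify: 5 ≥ 5? Yes ✓.

CD lower bound = 5, actual |A + B| = 5.


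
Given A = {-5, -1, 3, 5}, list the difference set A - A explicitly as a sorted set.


A - A = {a - a' : a, a' ∈ A}.
Compute a - a' for each ordered pair (a, a'):
a = -5: -5--5=0, -5--1=-4, -5-3=-8, -5-5=-10
a = -1: -1--5=4, -1--1=0, -1-3=-4, -1-5=-6
a = 3: 3--5=8, 3--1=4, 3-3=0, 3-5=-2
a = 5: 5--5=10, 5--1=6, 5-3=2, 5-5=0
Collecting distinct values (and noting 0 appears from a-a):
A - A = {-10, -8, -6, -4, -2, 0, 2, 4, 6, 8, 10}
|A - A| = 11

A - A = {-10, -8, -6, -4, -2, 0, 2, 4, 6, 8, 10}


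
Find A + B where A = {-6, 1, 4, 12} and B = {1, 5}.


A + B = {a + b : a ∈ A, b ∈ B}.
Enumerate all |A|·|B| = 4·2 = 8 pairs (a, b) and collect distinct sums.
a = -6: -6+1=-5, -6+5=-1
a = 1: 1+1=2, 1+5=6
a = 4: 4+1=5, 4+5=9
a = 12: 12+1=13, 12+5=17
Collecting distinct sums: A + B = {-5, -1, 2, 5, 6, 9, 13, 17}
|A + B| = 8

A + B = {-5, -1, 2, 5, 6, 9, 13, 17}


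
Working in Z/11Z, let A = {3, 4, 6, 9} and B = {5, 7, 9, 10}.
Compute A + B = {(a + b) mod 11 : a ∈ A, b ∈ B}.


Work in Z/11Z: reduce every sum a + b modulo 11.
Enumerate all 16 pairs:
a = 3: 3+5=8, 3+7=10, 3+9=1, 3+10=2
a = 4: 4+5=9, 4+7=0, 4+9=2, 4+10=3
a = 6: 6+5=0, 6+7=2, 6+9=4, 6+10=5
a = 9: 9+5=3, 9+7=5, 9+9=7, 9+10=8
Distinct residues collected: {0, 1, 2, 3, 4, 5, 7, 8, 9, 10}
|A + B| = 10 (out of 11 total residues).

A + B = {0, 1, 2, 3, 4, 5, 7, 8, 9, 10}


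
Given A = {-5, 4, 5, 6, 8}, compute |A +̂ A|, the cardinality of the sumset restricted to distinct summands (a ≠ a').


Restricted sumset: A +̂ A = {a + a' : a ∈ A, a' ∈ A, a ≠ a'}.
Equivalently, take A + A and drop any sum 2a that is achievable ONLY as a + a for a ∈ A (i.e. sums representable only with equal summands).
Enumerate pairs (a, a') with a < a' (symmetric, so each unordered pair gives one sum; this covers all a ≠ a'):
  -5 + 4 = -1
  -5 + 5 = 0
  -5 + 6 = 1
  -5 + 8 = 3
  4 + 5 = 9
  4 + 6 = 10
  4 + 8 = 12
  5 + 6 = 11
  5 + 8 = 13
  6 + 8 = 14
Collected distinct sums: {-1, 0, 1, 3, 9, 10, 11, 12, 13, 14}
|A +̂ A| = 10
(Reference bound: |A +̂ A| ≥ 2|A| - 3 for |A| ≥ 2, with |A| = 5 giving ≥ 7.)

|A +̂ A| = 10


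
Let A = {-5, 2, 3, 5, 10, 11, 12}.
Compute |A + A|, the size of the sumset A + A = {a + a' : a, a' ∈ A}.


A + A = {a + a' : a, a' ∈ A}; |A| = 7.
General bounds: 2|A| - 1 ≤ |A + A| ≤ |A|(|A|+1)/2, i.e. 13 ≤ |A + A| ≤ 28.
Lower bound 2|A|-1 is attained iff A is an arithmetic progression.
Enumerate sums a + a' for a ≤ a' (symmetric, so this suffices):
a = -5: -5+-5=-10, -5+2=-3, -5+3=-2, -5+5=0, -5+10=5, -5+11=6, -5+12=7
a = 2: 2+2=4, 2+3=5, 2+5=7, 2+10=12, 2+11=13, 2+12=14
a = 3: 3+3=6, 3+5=8, 3+10=13, 3+11=14, 3+12=15
a = 5: 5+5=10, 5+10=15, 5+11=16, 5+12=17
a = 10: 10+10=20, 10+11=21, 10+12=22
a = 11: 11+11=22, 11+12=23
a = 12: 12+12=24
Distinct sums: {-10, -3, -2, 0, 4, 5, 6, 7, 8, 10, 12, 13, 14, 15, 16, 17, 20, 21, 22, 23, 24}
|A + A| = 21

|A + A| = 21


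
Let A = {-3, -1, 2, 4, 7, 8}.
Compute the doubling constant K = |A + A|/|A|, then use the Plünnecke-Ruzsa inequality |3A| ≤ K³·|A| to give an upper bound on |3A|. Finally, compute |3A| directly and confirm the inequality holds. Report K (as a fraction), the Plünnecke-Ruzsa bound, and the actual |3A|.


|A| = 6.
Step 1: Compute A + A by enumerating all 36 pairs.
A + A = {-6, -4, -2, -1, 1, 3, 4, 5, 6, 7, 8, 9, 10, 11, 12, 14, 15, 16}, so |A + A| = 18.
Step 2: Doubling constant K = |A + A|/|A| = 18/6 = 18/6 ≈ 3.0000.
Step 3: Plünnecke-Ruzsa gives |3A| ≤ K³·|A| = (3.0000)³ · 6 ≈ 162.0000.
Step 4: Compute 3A = A + A + A directly by enumerating all triples (a,b,c) ∈ A³; |3A| = 31.
Step 5: Check 31 ≤ 162.0000? Yes ✓.

K = 18/6, Plünnecke-Ruzsa bound K³|A| ≈ 162.0000, |3A| = 31, inequality holds.


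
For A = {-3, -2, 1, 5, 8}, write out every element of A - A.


A - A = {a - a' : a, a' ∈ A}.
Compute a - a' for each ordered pair (a, a'):
a = -3: -3--3=0, -3--2=-1, -3-1=-4, -3-5=-8, -3-8=-11
a = -2: -2--3=1, -2--2=0, -2-1=-3, -2-5=-7, -2-8=-10
a = 1: 1--3=4, 1--2=3, 1-1=0, 1-5=-4, 1-8=-7
a = 5: 5--3=8, 5--2=7, 5-1=4, 5-5=0, 5-8=-3
a = 8: 8--3=11, 8--2=10, 8-1=7, 8-5=3, 8-8=0
Collecting distinct values (and noting 0 appears from a-a):
A - A = {-11, -10, -8, -7, -4, -3, -1, 0, 1, 3, 4, 7, 8, 10, 11}
|A - A| = 15

A - A = {-11, -10, -8, -7, -4, -3, -1, 0, 1, 3, 4, 7, 8, 10, 11}


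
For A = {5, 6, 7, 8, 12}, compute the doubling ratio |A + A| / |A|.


|A| = 5.
Compute A + A by enumerating all 25 pairs.
A + A = {10, 11, 12, 13, 14, 15, 16, 17, 18, 19, 20, 24}, so |A + A| = 12.
K = |A + A| / |A| = 12/5 (already in lowest terms) ≈ 2.4000.
Reference: AP of size 5 gives K = 9/5 ≈ 1.8000; a fully generic set of size 5 gives K ≈ 3.0000.

|A| = 5, |A + A| = 12, K = 12/5.


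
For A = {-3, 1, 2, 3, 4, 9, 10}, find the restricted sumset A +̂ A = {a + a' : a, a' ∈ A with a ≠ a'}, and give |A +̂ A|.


Restricted sumset: A +̂ A = {a + a' : a ∈ A, a' ∈ A, a ≠ a'}.
Equivalently, take A + A and drop any sum 2a that is achievable ONLY as a + a for a ∈ A (i.e. sums representable only with equal summands).
Enumerate pairs (a, a') with a < a' (symmetric, so each unordered pair gives one sum; this covers all a ≠ a'):
  -3 + 1 = -2
  -3 + 2 = -1
  -3 + 3 = 0
  -3 + 4 = 1
  -3 + 9 = 6
  -3 + 10 = 7
  1 + 2 = 3
  1 + 3 = 4
  1 + 4 = 5
  1 + 9 = 10
  1 + 10 = 11
  2 + 3 = 5
  2 + 4 = 6
  2 + 9 = 11
  2 + 10 = 12
  3 + 4 = 7
  3 + 9 = 12
  3 + 10 = 13
  4 + 9 = 13
  4 + 10 = 14
  9 + 10 = 19
Collected distinct sums: {-2, -1, 0, 1, 3, 4, 5, 6, 7, 10, 11, 12, 13, 14, 19}
|A +̂ A| = 15
(Reference bound: |A +̂ A| ≥ 2|A| - 3 for |A| ≥ 2, with |A| = 7 giving ≥ 11.)

|A +̂ A| = 15
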